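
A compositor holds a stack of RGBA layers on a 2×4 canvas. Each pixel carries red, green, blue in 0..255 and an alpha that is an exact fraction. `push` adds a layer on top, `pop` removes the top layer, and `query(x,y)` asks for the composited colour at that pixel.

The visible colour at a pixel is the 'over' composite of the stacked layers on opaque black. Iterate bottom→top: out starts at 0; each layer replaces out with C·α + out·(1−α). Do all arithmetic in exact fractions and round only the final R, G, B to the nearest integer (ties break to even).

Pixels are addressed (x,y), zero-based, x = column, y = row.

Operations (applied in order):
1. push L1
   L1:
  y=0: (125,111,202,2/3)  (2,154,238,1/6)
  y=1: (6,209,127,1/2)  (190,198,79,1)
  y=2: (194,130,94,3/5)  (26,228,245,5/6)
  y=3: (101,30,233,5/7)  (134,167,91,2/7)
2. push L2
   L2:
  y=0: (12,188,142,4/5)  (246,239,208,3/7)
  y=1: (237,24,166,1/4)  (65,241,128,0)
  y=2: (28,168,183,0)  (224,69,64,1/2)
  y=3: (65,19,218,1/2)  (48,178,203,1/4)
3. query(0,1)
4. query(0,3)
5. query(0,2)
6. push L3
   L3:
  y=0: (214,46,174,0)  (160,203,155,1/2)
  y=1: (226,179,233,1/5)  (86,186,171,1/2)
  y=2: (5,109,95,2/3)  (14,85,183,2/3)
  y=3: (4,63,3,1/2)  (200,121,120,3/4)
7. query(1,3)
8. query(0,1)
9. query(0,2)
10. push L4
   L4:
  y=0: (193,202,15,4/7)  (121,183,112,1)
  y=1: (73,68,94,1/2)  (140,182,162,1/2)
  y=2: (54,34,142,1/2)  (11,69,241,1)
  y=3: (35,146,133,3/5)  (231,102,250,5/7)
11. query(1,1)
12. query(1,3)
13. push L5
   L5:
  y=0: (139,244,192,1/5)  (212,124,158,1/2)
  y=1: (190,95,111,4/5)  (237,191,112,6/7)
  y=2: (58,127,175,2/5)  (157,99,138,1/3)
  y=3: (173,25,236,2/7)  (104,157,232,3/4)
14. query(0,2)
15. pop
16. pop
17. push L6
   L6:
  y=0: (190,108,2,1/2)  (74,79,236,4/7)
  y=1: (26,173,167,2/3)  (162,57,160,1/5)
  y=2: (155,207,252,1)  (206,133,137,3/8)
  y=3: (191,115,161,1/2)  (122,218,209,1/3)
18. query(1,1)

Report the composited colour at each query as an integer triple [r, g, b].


at x=0,y=1 over L1,L2:
after L1 α=1/2: [3, 209/2, 127/2]
after L2 α=1/4: [123/2, 675/8, 713/8]
→ [62, 84, 89]

at x=0,y=3 over L1,L2:
+L1 (α=5/7) → [505/7, 150/7, 1165/7]
+L2 (α=1/2) → [480/7, 283/14, 2691/14]
= [69, 20, 192]

(0,2) stack=L1,L2; from [0,0,0]:
L1 α=3/5: [582/5, 78, 282/5]
L2 α=0: [582/5, 78, 282/5]
= [116, 78, 56]

query (1,3) [L1,L2,L3] — begin 0,0,0
+L1 (α=2/7) → [268/7, 334/7, 26]
+L2 (α=1/4) → [285/7, 562/7, 281/4]
+L3 (α=3/4) → [4485/28, 3103/28, 1721/16]
rounded: [160, 111, 108]

query (0,1) [L1,L2,L3] — begin 0,0,0
+L1 (α=1/2) → [3, 209/2, 127/2]
+L2 (α=1/4) → [123/2, 675/8, 713/8]
+L3 (α=1/5) → [472/5, 1033/10, 1179/10]
→ [94, 103, 118]

query (0,2) [L1,L2,L3] — begin 0,0,0
after L1 α=3/5: [582/5, 78, 282/5]
after L2 α=0: [582/5, 78, 282/5]
after L3 α=2/3: [632/15, 296/3, 1232/15]
→ [42, 99, 82]

at x=1,y=1 over L1,L2,L3,L4:
+L1 (α=1) → [190, 198, 79]
+L2 (α=0) → [190, 198, 79]
+L3 (α=1/2) → [138, 192, 125]
+L4 (α=1/2) → [139, 187, 287/2]
→ [139, 187, 144]

(1,3) stack=L1,L2,L3,L4; from [0,0,0]:
+L1 (α=2/7) → [268/7, 334/7, 26]
+L2 (α=1/4) → [285/7, 562/7, 281/4]
+L3 (α=3/4) → [4485/28, 3103/28, 1721/16]
+L4 (α=5/7) → [20655/98, 10243/98, 11721/56]
→ [211, 105, 209]

(0,2) stack=L1,L2,L3,L4,L5; from [0,0,0]:
after L1 α=3/5: [582/5, 78, 282/5]
after L2 α=0: [582/5, 78, 282/5]
after L3 α=2/3: [632/15, 296/3, 1232/15]
after L4 α=1/2: [721/15, 199/3, 1681/15]
after L5 α=2/5: [1301/25, 453/5, 3431/25]
rounded: [52, 91, 137]

at x=1,y=1 over L1,L2,L3,L6:
+L1 (α=1) → [190, 198, 79]
+L2 (α=0) → [190, 198, 79]
+L3 (α=1/2) → [138, 192, 125]
+L6 (α=1/5) → [714/5, 165, 132]
rounded: [143, 165, 132]


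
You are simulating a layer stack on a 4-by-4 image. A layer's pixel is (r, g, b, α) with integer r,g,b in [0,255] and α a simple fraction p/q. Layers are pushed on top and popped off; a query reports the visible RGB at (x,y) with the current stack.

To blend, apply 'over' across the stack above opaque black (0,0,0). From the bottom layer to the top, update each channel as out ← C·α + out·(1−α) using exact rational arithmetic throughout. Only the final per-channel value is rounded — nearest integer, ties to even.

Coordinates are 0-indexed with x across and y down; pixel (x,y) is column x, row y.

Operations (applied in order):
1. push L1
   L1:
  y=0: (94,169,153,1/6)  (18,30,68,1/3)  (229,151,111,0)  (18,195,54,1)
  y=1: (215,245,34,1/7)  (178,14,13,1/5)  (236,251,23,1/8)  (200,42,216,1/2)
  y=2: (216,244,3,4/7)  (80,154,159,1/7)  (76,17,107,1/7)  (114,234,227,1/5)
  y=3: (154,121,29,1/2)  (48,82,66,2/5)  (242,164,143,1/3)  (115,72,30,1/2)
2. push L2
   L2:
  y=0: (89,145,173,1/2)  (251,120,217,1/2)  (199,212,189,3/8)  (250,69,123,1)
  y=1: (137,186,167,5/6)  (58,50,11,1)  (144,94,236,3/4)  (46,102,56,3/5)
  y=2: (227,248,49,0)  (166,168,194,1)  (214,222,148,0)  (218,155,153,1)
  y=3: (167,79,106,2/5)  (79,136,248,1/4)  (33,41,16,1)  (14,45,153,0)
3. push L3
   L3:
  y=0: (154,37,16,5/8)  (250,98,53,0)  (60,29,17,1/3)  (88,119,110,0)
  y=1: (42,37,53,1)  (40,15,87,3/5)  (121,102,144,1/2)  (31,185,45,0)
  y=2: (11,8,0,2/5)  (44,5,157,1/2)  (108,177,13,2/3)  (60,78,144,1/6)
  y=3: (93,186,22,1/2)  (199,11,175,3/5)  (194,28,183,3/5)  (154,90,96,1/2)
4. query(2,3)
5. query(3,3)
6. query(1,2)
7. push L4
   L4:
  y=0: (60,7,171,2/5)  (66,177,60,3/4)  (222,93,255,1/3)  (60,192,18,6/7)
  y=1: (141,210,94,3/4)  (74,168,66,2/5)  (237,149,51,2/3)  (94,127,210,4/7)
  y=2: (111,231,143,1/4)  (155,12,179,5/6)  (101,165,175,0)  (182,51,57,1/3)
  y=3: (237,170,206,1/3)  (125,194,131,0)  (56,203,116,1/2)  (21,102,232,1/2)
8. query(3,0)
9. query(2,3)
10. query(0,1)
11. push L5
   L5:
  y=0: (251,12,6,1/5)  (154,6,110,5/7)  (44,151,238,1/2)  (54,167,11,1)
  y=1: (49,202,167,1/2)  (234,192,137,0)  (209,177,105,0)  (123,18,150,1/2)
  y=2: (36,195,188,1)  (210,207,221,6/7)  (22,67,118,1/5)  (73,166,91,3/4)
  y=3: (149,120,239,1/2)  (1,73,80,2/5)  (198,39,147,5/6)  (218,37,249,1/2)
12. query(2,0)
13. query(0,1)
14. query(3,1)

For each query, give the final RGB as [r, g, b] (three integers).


(2,3) stack=L1,L2,L3; from [0,0,0]:
L1 α=1/3: [242/3, 164/3, 143/3]
L2 α=1: [33, 41, 16]
L3 α=3/5: [648/5, 166/5, 581/5]
= [130, 33, 116]

at x=3,y=3 over L1,L2,L3:
+L1 (α=1/2) → [115/2, 36, 15]
+L2 (α=0) → [115/2, 36, 15]
+L3 (α=1/2) → [423/4, 63, 111/2]
= [106, 63, 56]

(1,2) stack=L1,L2,L3; from [0,0,0]:
L1 α=1/7: [80/7, 22, 159/7]
L2 α=1: [166, 168, 194]
L3 α=1/2: [105, 173/2, 351/2]
→ [105, 86, 176]

query (3,0) [L1,L2,L3,L4] — begin 0,0,0
L1 α=1: [18, 195, 54]
L2 α=1: [250, 69, 123]
L3 α=0: [250, 69, 123]
L4 α=6/7: [610/7, 1221/7, 33]
→ [87, 174, 33]

query (2,3) [L1,L2,L3,L4] — begin 0,0,0
L1 α=1/3: [242/3, 164/3, 143/3]
L2 α=1: [33, 41, 16]
L3 α=3/5: [648/5, 166/5, 581/5]
L4 α=1/2: [464/5, 1181/10, 1161/10]
rounded: [93, 118, 116]

at x=0,y=1 over L1,L2,L3,L4:
L1 α=1/7: [215/7, 35, 34/7]
L2 α=5/6: [835/7, 965/6, 5879/42]
L3 α=1: [42, 37, 53]
L4 α=3/4: [465/4, 667/4, 335/4]
= [116, 167, 84]

(2,0) stack=L1,L2,L3,L4,L5; from [0,0,0]:
L1 α=0: [0, 0, 0]
L2 α=3/8: [597/8, 159/2, 567/8]
L3 α=1/3: [279/4, 188/3, 635/12]
L4 α=1/3: [241/2, 655/9, 2165/18]
L5 α=1/2: [329/4, 1007/9, 6449/36]
rounded: [82, 112, 179]

(0,1) stack=L1,L2,L3,L4,L5; from [0,0,0]:
+L1 (α=1/7) → [215/7, 35, 34/7]
+L2 (α=5/6) → [835/7, 965/6, 5879/42]
+L3 (α=1) → [42, 37, 53]
+L4 (α=3/4) → [465/4, 667/4, 335/4]
+L5 (α=1/2) → [661/8, 1475/8, 1003/8]
= [83, 184, 125]

at x=3,y=1 over L1,L2,L3,L4,L5:
+L1 (α=1/2) → [100, 21, 108]
+L2 (α=3/5) → [338/5, 348/5, 384/5]
+L3 (α=0) → [338/5, 348/5, 384/5]
+L4 (α=4/7) → [2894/35, 512/5, 5352/35]
+L5 (α=1/2) → [7199/70, 301/5, 5301/35]
= [103, 60, 151]


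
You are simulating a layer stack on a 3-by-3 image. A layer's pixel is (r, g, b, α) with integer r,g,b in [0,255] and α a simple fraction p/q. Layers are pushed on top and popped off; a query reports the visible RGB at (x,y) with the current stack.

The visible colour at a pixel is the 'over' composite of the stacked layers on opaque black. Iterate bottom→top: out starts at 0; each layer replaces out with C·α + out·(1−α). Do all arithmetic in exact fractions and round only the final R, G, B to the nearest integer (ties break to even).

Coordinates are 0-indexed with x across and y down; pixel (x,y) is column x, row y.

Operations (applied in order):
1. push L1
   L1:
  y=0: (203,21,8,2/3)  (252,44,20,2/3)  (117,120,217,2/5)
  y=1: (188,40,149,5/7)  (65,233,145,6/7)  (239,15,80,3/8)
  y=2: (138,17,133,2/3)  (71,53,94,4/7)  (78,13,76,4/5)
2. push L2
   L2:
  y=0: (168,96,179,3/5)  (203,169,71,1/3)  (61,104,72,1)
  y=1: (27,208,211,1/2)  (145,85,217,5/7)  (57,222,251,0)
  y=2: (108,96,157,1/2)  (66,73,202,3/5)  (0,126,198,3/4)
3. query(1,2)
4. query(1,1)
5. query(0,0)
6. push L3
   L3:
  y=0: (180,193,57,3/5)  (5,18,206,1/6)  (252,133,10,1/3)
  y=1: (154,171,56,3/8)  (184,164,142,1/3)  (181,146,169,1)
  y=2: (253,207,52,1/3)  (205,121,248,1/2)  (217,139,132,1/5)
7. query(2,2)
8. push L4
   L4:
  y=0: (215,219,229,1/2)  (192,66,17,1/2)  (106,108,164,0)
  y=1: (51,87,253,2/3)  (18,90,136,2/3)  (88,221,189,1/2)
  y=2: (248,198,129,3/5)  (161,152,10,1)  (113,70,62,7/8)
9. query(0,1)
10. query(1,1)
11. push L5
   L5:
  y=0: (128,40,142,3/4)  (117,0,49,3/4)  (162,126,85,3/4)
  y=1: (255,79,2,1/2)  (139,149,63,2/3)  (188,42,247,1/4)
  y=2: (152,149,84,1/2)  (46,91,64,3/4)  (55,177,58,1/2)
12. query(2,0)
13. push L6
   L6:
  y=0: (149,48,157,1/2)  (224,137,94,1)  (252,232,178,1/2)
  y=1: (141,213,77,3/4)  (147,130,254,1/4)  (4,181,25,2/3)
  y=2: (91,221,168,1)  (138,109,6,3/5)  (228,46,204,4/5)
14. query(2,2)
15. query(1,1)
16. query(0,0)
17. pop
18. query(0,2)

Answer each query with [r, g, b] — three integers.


at x=1,y=2 over L1,L2:
+L1 (α=4/7) → [284/7, 212/7, 376/7]
+L2 (α=3/5) → [1954/35, 1957/35, 4994/35]
→ [56, 56, 143]

(1,1) stack=L1,L2; from [0,0,0]:
+L1 (α=6/7) → [390/7, 1398/7, 870/7]
+L2 (α=5/7) → [5855/49, 5771/49, 9335/49]
= [119, 118, 191]

query (0,0) [L1,L2] — begin 0,0,0
+L1 (α=2/3) → [406/3, 14, 16/3]
+L2 (α=3/5) → [2324/15, 316/5, 1643/15]
rounded: [155, 63, 110]

(2,2) stack=L1,L2,L3; from [0,0,0]:
L1 α=4/5: [312/5, 52/5, 304/5]
L2 α=3/4: [78/5, 971/10, 1637/10]
L3 α=1/5: [1397/25, 2637/25, 3934/25]
rounded: [56, 105, 157]

(0,1) stack=L1,L2,L3,L4; from [0,0,0]:
L1 α=5/7: [940/7, 200/7, 745/7]
L2 α=1/2: [1129/14, 828/7, 1111/7]
L3 α=3/8: [12113/112, 7731/56, 6731/56]
L4 α=2/3: [23537/336, 5825/56, 11689/56]
rounded: [70, 104, 209]

at x=1,y=1 over L1,L2,L3,L4:
+L1 (α=6/7) → [390/7, 1398/7, 870/7]
+L2 (α=5/7) → [5855/49, 5771/49, 9335/49]
+L3 (α=1/3) → [20726/147, 6526/49, 25628/147]
+L4 (α=2/3) → [26018/441, 15346/147, 65612/441]
→ [59, 104, 149]

at x=2,y=0 over L1,L2,L3,L4,L5:
after L1 α=2/5: [234/5, 48, 434/5]
after L2 α=1: [61, 104, 72]
after L3 α=1/3: [374/3, 341/3, 154/3]
after L4 α=0: [374/3, 341/3, 154/3]
after L5 α=3/4: [458/3, 1475/12, 919/12]
rounded: [153, 123, 77]

query (2,2) [L1,L2,L3,L4,L5,L6] — begin 0,0,0
+L1 (α=4/5) → [312/5, 52/5, 304/5]
+L2 (α=3/4) → [78/5, 971/10, 1637/10]
+L3 (α=1/5) → [1397/25, 2637/25, 3934/25]
+L4 (α=7/8) → [5293/50, 14887/200, 1848/25]
+L5 (α=1/2) → [8043/100, 50287/400, 1649/25]
+L6 (α=4/5) → [99243/500, 123887/2000, 22049/125]
→ [198, 62, 176]

(1,1) stack=L1,L2,L3,L4,L5,L6; from [0,0,0]:
+L1 (α=6/7) → [390/7, 1398/7, 870/7]
+L2 (α=5/7) → [5855/49, 5771/49, 9335/49]
+L3 (α=1/3) → [20726/147, 6526/49, 25628/147]
+L4 (α=2/3) → [26018/441, 15346/147, 65612/441]
+L5 (α=2/3) → [148616/1323, 59152/441, 121178/1323]
+L6 (α=1/4) → [213443/1764, 39131/294, 58298/441]
= [121, 133, 132]

(0,0) stack=L1,L2,L3,L4,L5,L6; from [0,0,0]:
after L1 α=2/3: [406/3, 14, 16/3]
after L2 α=3/5: [2324/15, 316/5, 1643/15]
after L3 α=3/5: [12748/75, 3527/25, 5851/75]
after L4 α=1/2: [28873/150, 4501/25, 11513/75]
after L5 α=3/4: [86473/600, 7501/100, 43463/300]
after L6 α=1/2: [175873/1200, 12301/200, 90563/600]
→ [147, 62, 151]

query (0,2) [L1,L2,L3,L4,L5] — begin 0,0,0
after L1 α=2/3: [92, 34/3, 266/3]
after L2 α=1/2: [100, 161/3, 737/6]
after L3 α=1/3: [151, 943/9, 893/9]
after L4 α=3/5: [1046/5, 7232/45, 5269/45]
after L5 α=1/2: [903/5, 13937/90, 9049/90]
= [181, 155, 101]


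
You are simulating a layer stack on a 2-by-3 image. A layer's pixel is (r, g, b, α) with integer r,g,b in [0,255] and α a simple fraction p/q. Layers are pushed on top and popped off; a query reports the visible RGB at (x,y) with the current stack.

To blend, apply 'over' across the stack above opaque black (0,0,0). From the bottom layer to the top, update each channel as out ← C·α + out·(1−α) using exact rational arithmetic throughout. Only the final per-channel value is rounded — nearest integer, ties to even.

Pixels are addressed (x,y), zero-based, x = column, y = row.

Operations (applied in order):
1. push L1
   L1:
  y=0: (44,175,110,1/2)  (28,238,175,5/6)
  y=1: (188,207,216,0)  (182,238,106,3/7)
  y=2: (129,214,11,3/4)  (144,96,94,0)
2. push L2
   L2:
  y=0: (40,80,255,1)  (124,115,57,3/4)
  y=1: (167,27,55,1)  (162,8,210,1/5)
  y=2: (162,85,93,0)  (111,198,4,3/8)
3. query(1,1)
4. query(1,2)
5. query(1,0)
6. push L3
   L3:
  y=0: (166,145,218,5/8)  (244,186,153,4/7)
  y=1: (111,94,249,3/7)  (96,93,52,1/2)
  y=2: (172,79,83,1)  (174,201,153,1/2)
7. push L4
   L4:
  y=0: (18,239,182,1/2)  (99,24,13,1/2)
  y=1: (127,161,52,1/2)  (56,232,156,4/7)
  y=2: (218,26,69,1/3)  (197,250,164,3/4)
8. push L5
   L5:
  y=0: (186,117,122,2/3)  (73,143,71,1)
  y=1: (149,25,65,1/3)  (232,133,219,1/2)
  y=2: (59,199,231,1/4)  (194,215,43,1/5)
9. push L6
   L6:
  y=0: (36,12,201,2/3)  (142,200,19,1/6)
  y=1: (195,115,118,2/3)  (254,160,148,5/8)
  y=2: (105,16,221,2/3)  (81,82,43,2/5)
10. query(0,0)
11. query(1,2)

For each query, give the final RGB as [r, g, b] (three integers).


at x=1,y=1 over L1,L2:
+L1 (α=3/7) → [78, 102, 318/7]
+L2 (α=1/5) → [474/5, 416/5, 2742/35]
rounded: [95, 83, 78]

(1,2) stack=L1,L2; from [0,0,0]:
+L1 (α=0) → [0, 0, 0]
+L2 (α=3/8) → [333/8, 297/4, 3/2]
rounded: [42, 74, 2]

query (1,0) [L1,L2] — begin 0,0,0
+L1 (α=5/6) → [70/3, 595/3, 875/6]
+L2 (α=3/4) → [593/6, 815/6, 1901/24]
= [99, 136, 79]

query (0,0) [L1,L2,L3,L4,L5,L6] — begin 0,0,0
+L1 (α=1/2) → [22, 175/2, 55]
+L2 (α=1) → [40, 80, 255]
+L3 (α=5/8) → [475/4, 965/8, 1855/8]
+L4 (α=1/2) → [547/8, 2877/16, 3311/16]
+L5 (α=2/3) → [3523/24, 2207/16, 2405/16]
+L6 (α=2/3) → [5251/72, 2591/48, 8837/48]
→ [73, 54, 184]

query (1,2) [L1,L2,L3,L4,L5,L6] — begin 0,0,0
after L1 α=0: [0, 0, 0]
after L2 α=3/8: [333/8, 297/4, 3/2]
after L3 α=1/2: [1725/16, 1101/8, 309/4]
after L4 α=3/4: [11181/64, 7101/32, 2277/16]
after L5 α=1/5: [2857/16, 8821/40, 2449/20]
after L6 α=2/5: [11163/80, 33023/200, 9067/100]
= [140, 165, 91]


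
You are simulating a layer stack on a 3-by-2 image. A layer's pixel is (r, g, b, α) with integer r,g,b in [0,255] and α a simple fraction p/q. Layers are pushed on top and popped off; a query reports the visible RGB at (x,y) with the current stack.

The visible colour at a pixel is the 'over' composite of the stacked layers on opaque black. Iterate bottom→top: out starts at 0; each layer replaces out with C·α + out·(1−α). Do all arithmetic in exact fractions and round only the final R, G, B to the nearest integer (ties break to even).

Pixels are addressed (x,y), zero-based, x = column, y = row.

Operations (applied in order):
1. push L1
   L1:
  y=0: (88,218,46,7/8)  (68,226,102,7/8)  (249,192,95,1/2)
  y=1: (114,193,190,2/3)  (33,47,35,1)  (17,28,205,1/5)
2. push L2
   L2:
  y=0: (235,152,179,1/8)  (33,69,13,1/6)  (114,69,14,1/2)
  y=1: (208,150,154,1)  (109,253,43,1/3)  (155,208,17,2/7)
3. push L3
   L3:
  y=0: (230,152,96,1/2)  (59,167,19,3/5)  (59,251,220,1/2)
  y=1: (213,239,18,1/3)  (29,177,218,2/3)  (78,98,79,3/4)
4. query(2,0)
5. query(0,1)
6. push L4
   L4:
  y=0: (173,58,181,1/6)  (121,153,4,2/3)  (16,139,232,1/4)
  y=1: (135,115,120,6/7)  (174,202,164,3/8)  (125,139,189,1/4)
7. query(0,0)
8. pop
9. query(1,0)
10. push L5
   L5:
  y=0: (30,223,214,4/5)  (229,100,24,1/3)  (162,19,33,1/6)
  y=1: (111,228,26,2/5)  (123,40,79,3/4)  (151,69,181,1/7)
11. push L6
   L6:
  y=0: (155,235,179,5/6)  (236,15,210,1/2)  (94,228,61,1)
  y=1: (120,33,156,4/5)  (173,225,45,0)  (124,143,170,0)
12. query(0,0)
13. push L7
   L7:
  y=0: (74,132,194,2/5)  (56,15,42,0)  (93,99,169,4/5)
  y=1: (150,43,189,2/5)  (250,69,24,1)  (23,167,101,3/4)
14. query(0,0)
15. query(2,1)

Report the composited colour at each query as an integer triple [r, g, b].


(2,0) stack=L1,L2,L3; from [0,0,0]:
after L1 α=1/2: [249/2, 96, 95/2]
after L2 α=1/2: [477/4, 165/2, 123/4]
after L3 α=1/2: [713/8, 667/4, 1003/8]
rounded: [89, 167, 125]

at x=0,y=1 over L1,L2,L3:
+L1 (α=2/3) → [76, 386/3, 380/3]
+L2 (α=1) → [208, 150, 154]
+L3 (α=1/3) → [629/3, 539/3, 326/3]
→ [210, 180, 109]

(0,0) stack=L1,L2,L3,L4; from [0,0,0]:
after L1 α=7/8: [77, 763/4, 161/4]
after L2 α=1/8: [387/4, 5949/32, 1843/32]
after L3 α=1/2: [1307/8, 10813/64, 4915/64]
after L4 α=1/6: [7919/48, 19259/128, 12053/128]
→ [165, 150, 94]

query (1,0) [L1,L2,L3] — begin 0,0,0
after L1 α=7/8: [119/2, 791/4, 357/4]
after L2 α=1/6: [661/12, 4231/24, 1837/24]
after L3 α=3/5: [1723/30, 10243/60, 2521/60]
= [57, 171, 42]

query (0,0) [L1,L2,L3,L5,L6] — begin 0,0,0
after L1 α=7/8: [77, 763/4, 161/4]
after L2 α=1/8: [387/4, 5949/32, 1843/32]
after L3 α=1/2: [1307/8, 10813/64, 4915/64]
after L5 α=4/5: [2267/40, 67901/320, 59699/320]
after L6 α=5/6: [11089/80, 147967/640, 346099/1920]
= [139, 231, 180]

query (0,0) [L1,L2,L3,L5,L6,L7] — begin 0,0,0
after L1 α=7/8: [77, 763/4, 161/4]
after L2 α=1/8: [387/4, 5949/32, 1843/32]
after L3 α=1/2: [1307/8, 10813/64, 4915/64]
after L5 α=4/5: [2267/40, 67901/320, 59699/320]
after L6 α=5/6: [11089/80, 147967/640, 346099/1920]
after L7 α=2/5: [45107/400, 612861/3200, 594419/3200]
= [113, 192, 186]

(2,1) stack=L1,L2,L3,L5,L6,L7; from [0,0,0]:
after L1 α=1/5: [17/5, 28/5, 41]
after L2 α=2/7: [327/7, 444/7, 239/7]
after L3 α=3/4: [1965/28, 1251/14, 949/14]
after L5 α=1/7: [8009/98, 4236/49, 4114/49]
after L6 α=0: [8009/98, 4236/49, 4114/49]
after L7 α=3/4: [14771/392, 28785/196, 18961/196]
rounded: [38, 147, 97]


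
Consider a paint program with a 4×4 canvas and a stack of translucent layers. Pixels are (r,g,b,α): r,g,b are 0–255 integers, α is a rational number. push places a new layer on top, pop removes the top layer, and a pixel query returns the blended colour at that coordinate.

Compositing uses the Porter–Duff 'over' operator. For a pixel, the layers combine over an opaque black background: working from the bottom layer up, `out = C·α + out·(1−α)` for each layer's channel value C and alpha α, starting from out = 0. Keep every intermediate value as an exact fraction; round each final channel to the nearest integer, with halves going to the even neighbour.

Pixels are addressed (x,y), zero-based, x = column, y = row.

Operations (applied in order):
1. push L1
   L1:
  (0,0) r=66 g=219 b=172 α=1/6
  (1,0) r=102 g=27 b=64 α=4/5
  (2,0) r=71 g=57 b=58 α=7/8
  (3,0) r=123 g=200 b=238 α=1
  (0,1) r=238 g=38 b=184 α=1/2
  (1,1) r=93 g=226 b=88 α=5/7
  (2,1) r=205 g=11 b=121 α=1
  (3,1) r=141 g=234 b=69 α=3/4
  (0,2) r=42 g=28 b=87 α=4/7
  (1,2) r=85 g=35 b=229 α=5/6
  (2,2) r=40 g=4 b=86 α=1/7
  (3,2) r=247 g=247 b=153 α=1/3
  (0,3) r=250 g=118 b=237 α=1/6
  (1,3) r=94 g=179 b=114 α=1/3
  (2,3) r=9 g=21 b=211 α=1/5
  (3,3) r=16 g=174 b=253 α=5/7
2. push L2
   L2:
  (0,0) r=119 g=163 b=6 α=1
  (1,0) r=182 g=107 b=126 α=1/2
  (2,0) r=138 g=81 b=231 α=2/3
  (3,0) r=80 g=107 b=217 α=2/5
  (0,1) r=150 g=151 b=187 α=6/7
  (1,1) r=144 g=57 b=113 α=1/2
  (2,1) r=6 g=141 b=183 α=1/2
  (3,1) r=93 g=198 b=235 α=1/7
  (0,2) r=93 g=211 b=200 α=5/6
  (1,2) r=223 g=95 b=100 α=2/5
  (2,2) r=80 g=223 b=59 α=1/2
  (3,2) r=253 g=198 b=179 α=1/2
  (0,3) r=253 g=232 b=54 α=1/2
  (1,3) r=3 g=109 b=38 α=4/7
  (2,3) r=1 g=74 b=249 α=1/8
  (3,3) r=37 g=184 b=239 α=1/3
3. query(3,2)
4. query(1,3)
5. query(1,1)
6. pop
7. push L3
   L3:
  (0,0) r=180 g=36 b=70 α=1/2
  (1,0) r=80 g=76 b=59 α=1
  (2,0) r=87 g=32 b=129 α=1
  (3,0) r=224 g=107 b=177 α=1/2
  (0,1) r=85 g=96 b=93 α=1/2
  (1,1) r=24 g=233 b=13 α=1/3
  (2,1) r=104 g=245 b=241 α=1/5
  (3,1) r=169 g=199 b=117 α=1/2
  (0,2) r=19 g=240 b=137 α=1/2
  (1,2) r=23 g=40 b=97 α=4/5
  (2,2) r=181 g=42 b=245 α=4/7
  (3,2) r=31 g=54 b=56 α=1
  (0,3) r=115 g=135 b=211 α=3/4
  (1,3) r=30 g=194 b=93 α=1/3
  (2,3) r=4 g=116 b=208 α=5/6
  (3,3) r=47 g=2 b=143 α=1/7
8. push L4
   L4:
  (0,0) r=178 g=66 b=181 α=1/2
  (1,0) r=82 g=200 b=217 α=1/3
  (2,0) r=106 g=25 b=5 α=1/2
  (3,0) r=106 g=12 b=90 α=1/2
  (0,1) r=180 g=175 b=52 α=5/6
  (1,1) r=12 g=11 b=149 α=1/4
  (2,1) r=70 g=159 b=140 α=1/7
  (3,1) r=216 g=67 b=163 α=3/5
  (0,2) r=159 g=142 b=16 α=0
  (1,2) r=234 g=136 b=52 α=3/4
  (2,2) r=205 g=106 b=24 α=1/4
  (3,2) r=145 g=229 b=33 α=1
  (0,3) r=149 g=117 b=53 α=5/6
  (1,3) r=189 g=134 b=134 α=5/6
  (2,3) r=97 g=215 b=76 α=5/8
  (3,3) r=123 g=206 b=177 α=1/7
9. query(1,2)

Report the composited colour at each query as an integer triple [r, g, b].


(3,2) stack=L1,L2; from [0,0,0]:
+L1 (α=1/3) → [247/3, 247/3, 51]
+L2 (α=1/2) → [503/3, 841/6, 115]
= [168, 140, 115]

(1,3) stack=L1,L2; from [0,0,0]:
after L1 α=1/3: [94/3, 179/3, 38]
after L2 α=4/7: [106/7, 615/7, 38]
= [15, 88, 38]

(1,1) stack=L1,L2; from [0,0,0]:
L1 α=5/7: [465/7, 1130/7, 440/7]
L2 α=1/2: [1473/14, 1529/14, 1231/14]
= [105, 109, 88]

query (1,2) [L1,L3,L4] — begin 0,0,0
after L1 α=5/6: [425/6, 175/6, 1145/6]
after L3 α=4/5: [977/30, 227/6, 3473/30]
after L4 α=3/4: [22037/120, 2675/24, 8153/120]
= [184, 111, 68]


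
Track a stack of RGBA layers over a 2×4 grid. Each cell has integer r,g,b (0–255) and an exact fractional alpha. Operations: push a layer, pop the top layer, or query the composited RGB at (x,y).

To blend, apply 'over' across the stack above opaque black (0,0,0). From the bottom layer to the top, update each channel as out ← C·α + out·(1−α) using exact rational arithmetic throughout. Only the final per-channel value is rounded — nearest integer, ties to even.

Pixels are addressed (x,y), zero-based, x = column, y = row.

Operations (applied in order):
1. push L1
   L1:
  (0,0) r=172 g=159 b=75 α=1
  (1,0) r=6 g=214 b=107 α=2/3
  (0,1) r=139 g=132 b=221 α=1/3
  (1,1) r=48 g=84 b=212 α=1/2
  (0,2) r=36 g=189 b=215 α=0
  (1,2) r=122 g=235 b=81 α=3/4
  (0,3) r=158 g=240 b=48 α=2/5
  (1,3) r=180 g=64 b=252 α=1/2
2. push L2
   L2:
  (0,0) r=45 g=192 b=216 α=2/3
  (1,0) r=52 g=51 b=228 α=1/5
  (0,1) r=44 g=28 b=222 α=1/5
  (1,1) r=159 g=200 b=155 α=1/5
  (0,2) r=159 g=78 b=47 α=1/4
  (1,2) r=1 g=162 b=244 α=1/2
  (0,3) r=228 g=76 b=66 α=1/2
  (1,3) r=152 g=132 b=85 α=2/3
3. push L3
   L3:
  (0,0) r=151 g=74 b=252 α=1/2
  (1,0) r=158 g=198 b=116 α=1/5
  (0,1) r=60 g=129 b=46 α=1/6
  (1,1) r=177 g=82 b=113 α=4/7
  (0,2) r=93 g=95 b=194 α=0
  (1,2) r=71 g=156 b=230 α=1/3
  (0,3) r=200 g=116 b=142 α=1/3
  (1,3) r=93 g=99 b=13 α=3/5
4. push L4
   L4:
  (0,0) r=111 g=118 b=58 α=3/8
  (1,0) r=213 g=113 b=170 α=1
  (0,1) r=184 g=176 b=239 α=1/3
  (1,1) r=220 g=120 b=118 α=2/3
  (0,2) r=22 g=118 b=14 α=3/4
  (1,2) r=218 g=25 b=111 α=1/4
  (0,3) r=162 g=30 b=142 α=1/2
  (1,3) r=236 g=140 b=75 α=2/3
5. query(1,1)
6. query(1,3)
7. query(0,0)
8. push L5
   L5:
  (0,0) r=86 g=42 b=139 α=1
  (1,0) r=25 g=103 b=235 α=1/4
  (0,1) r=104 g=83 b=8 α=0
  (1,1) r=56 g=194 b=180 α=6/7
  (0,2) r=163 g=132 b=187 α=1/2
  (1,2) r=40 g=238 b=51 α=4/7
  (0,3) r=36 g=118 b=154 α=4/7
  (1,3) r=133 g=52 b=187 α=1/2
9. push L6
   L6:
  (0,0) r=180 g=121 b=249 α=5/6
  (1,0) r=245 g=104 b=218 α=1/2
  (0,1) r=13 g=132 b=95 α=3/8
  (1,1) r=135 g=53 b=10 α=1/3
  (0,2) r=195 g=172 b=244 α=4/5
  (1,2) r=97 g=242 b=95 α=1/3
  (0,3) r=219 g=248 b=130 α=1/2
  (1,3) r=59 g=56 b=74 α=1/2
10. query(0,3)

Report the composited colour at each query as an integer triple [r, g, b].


at x=1,y=1 over L1,L2,L3,L4:
+L1 (α=1/2) → [24, 42, 106]
+L2 (α=1/5) → [51, 368/5, 579/5]
+L3 (α=4/7) → [123, 392/5, 571/5]
+L4 (α=2/3) → [563/3, 1592/15, 1751/15]
→ [188, 106, 117]

query (1,3) [L1,L2,L3,L4] — begin 0,0,0
L1 α=1/2: [90, 32, 126]
L2 α=2/3: [394/3, 296/3, 296/3]
L3 α=3/5: [325/3, 1483/15, 709/15]
L4 α=2/3: [1741/9, 5683/45, 2959/45]
= [193, 126, 66]

(0,0) stack=L1,L2,L3,L4; from [0,0,0]:
after L1 α=1: [172, 159, 75]
after L2 α=2/3: [262/3, 181, 169]
after L3 α=1/2: [715/6, 255/2, 421/2]
after L4 α=3/8: [5573/48, 1983/16, 2453/16]
rounded: [116, 124, 153]

query (0,3) [L1,L2,L3,L4,L5,L6] — begin 0,0,0
+L1 (α=2/5) → [316/5, 96, 96/5]
+L2 (α=1/2) → [728/5, 86, 213/5]
+L3 (α=1/3) → [2456/15, 96, 1136/15]
+L4 (α=1/2) → [2443/15, 63, 1633/15]
+L5 (α=4/7) → [3163/35, 661/7, 4713/35]
+L6 (α=1/2) → [5414/35, 2397/14, 9263/70]
→ [155, 171, 132]


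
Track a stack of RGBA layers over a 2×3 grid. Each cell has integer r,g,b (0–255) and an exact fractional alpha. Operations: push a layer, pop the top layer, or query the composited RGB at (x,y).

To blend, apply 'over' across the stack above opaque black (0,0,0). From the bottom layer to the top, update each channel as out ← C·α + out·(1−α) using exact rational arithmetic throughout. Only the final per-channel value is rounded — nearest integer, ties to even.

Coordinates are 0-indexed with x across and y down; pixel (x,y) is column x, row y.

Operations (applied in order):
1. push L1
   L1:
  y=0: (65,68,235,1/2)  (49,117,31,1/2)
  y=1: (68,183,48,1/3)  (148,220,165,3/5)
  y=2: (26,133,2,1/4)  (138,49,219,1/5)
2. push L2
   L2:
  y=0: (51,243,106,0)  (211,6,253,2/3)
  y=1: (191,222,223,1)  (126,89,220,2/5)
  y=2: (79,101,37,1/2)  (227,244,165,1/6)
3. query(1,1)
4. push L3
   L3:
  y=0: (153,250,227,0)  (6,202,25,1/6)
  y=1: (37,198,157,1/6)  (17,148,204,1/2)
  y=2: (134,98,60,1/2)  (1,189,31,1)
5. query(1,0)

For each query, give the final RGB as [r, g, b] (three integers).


at x=1,y=1 over L1,L2:
+L1 (α=3/5) → [444/5, 132, 99]
+L2 (α=2/5) → [2592/25, 574/5, 737/5]
= [104, 115, 147]

at x=1,y=0 over L1,L2,L3:
after L1 α=1/2: [49/2, 117/2, 31/2]
after L2 α=2/3: [893/6, 47/2, 1043/6]
after L3 α=1/6: [4501/36, 213/4, 5365/36]
= [125, 53, 149]


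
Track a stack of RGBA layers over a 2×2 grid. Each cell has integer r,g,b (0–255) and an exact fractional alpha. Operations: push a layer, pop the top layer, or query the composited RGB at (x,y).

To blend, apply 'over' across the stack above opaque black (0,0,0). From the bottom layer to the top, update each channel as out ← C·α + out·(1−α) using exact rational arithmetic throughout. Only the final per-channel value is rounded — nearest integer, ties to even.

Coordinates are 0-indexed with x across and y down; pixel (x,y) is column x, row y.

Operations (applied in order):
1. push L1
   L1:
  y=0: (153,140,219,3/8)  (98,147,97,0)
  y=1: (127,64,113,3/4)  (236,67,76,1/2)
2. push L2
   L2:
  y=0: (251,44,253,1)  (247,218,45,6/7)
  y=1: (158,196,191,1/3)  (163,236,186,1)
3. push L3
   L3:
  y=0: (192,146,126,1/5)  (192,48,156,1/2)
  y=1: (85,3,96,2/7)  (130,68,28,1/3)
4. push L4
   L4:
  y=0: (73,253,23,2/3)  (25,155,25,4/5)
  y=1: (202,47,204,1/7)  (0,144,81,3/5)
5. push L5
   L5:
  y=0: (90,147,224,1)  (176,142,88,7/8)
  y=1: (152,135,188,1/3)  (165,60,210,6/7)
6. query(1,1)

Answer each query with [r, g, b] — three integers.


(1,1) stack=L1,L2,L3,L4,L5; from [0,0,0]:
+L1 (α=1/2) → [118, 67/2, 38]
+L2 (α=1) → [163, 236, 186]
+L3 (α=1/3) → [152, 180, 400/3]
+L4 (α=3/5) → [304/5, 792/5, 1529/15]
+L5 (α=6/7) → [5254/35, 2592/35, 20429/105]
= [150, 74, 195]


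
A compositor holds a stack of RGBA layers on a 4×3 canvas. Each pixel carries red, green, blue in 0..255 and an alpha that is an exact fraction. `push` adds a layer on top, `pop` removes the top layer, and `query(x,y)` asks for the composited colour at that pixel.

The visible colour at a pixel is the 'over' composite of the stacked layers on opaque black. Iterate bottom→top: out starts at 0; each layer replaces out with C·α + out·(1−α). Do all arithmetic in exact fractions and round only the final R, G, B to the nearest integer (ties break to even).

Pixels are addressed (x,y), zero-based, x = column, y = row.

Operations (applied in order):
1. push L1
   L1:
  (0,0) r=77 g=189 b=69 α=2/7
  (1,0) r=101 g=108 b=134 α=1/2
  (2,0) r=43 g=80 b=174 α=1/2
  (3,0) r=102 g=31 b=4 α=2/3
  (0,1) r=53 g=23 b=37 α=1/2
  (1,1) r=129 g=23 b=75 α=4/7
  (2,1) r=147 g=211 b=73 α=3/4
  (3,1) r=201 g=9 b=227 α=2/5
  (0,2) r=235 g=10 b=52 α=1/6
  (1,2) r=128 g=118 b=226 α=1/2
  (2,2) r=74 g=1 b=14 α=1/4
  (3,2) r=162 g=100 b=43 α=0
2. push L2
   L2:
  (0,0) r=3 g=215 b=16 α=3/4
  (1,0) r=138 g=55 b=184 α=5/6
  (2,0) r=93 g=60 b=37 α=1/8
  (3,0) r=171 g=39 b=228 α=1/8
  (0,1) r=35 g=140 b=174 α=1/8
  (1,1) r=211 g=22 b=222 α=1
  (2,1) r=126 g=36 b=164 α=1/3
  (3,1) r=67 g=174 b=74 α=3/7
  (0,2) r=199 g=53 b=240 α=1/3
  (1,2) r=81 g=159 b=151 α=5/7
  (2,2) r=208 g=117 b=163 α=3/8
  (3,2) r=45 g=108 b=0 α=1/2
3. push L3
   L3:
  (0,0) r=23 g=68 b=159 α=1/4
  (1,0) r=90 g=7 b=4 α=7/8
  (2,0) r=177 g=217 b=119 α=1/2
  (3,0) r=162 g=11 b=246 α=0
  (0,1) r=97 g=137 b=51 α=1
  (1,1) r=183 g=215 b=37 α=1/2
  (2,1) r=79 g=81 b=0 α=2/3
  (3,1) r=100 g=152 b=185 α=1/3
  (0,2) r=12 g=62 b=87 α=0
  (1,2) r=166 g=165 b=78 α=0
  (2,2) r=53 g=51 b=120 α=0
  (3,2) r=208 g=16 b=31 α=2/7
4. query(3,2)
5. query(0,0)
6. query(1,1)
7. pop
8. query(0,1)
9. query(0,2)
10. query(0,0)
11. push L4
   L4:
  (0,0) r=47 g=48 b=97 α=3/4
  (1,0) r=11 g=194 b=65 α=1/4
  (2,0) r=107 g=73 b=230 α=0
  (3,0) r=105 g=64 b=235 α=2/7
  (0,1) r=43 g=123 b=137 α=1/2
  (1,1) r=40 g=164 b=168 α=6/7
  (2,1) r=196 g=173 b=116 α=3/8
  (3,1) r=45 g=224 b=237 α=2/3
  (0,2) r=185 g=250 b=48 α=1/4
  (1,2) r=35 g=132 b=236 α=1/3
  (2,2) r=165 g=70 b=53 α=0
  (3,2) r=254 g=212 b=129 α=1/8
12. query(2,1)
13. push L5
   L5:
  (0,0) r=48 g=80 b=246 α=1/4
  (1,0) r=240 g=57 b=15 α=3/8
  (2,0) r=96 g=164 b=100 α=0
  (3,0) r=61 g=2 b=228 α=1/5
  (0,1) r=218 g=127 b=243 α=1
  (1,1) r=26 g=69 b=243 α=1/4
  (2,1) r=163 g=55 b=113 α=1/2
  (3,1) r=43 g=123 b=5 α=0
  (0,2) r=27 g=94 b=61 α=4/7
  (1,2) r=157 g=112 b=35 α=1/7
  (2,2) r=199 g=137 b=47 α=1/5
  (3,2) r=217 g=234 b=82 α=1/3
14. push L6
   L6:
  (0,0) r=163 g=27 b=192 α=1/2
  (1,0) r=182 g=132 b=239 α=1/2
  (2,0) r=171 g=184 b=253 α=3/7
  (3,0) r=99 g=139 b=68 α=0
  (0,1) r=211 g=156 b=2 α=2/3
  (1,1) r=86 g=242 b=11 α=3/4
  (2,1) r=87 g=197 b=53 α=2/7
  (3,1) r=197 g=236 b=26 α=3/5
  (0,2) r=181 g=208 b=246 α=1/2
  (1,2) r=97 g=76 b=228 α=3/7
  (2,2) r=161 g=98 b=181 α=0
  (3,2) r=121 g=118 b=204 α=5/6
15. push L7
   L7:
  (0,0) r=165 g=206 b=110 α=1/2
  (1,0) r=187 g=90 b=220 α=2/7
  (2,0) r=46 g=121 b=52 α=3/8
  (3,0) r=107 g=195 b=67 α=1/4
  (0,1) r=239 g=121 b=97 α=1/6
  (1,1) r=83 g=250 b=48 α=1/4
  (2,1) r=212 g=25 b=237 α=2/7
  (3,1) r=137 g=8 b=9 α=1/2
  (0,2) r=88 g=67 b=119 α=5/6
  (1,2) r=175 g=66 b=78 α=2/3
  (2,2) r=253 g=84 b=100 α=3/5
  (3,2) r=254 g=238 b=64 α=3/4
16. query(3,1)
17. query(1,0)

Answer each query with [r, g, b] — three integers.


query (3,2) [L1,L2,L3] — begin 0,0,0
after L1 α=0: [0, 0, 0]
after L2 α=1/2: [45/2, 54, 0]
after L3 α=2/7: [151/2, 302/7, 62/7]
= [76, 43, 9]

(0,0) stack=L1,L2,L3; from [0,0,0]:
+L1 (α=2/7) → [22, 54, 138/7]
+L2 (α=3/4) → [31/4, 699/4, 237/14]
+L3 (α=1/4) → [185/16, 2369/16, 2937/56]
= [12, 148, 52]

at x=1,y=1 over L1,L2,L3:
after L1 α=4/7: [516/7, 92/7, 300/7]
after L2 α=1: [211, 22, 222]
after L3 α=1/2: [197, 237/2, 259/2]
→ [197, 118, 130]

at x=0,y=1 over L1,L2:
after L1 α=1/2: [53/2, 23/2, 37/2]
after L2 α=1/8: [441/16, 441/16, 607/16]
rounded: [28, 28, 38]

at x=0,y=2 over L1,L2:
after L1 α=1/6: [235/6, 5/3, 26/3]
after L2 α=1/3: [832/9, 169/9, 772/9]
→ [92, 19, 86]

at x=0,y=0 over L1,L2:
+L1 (α=2/7) → [22, 54, 138/7]
+L2 (α=3/4) → [31/4, 699/4, 237/14]
→ [8, 175, 17]

query (2,1) [L1,L2,L4] — begin 0,0,0
after L1 α=3/4: [441/4, 633/4, 219/4]
after L2 α=1/3: [231/2, 235/2, 547/6]
after L4 α=3/8: [2331/16, 2213/16, 4823/48]
rounded: [146, 138, 100]

at x=3,y=1 over L1,L2,L4,L5,L6,L7:
+L1 (α=2/5) → [402/5, 18/5, 454/5]
+L2 (α=3/7) → [2613/35, 2682/35, 418/5]
+L4 (α=2/3) → [1921/35, 18362/105, 2788/15]
+L5 (α=0) → [1921/35, 18362/105, 2788/15]
+L6 (α=3/5) → [24527/175, 111064/525, 6746/75]
+L7 (α=1/2) → [24251/175, 57632/525, 7421/150]
= [139, 110, 49]

query (1,0) [L1,L2,L4,L5,L6,L7] — begin 0,0,0
L1 α=1/2: [101/2, 54, 67]
L2 α=5/6: [1481/12, 329/6, 329/2]
L4 α=1/4: [1525/16, 717/8, 1117/8]
L5 α=3/8: [19145/128, 4953/64, 5945/64]
L6 α=1/2: [42441/256, 13401/128, 21241/128]
L7 α=2/7: [307949/1792, 90045/896, 162525/896]
= [172, 100, 181]


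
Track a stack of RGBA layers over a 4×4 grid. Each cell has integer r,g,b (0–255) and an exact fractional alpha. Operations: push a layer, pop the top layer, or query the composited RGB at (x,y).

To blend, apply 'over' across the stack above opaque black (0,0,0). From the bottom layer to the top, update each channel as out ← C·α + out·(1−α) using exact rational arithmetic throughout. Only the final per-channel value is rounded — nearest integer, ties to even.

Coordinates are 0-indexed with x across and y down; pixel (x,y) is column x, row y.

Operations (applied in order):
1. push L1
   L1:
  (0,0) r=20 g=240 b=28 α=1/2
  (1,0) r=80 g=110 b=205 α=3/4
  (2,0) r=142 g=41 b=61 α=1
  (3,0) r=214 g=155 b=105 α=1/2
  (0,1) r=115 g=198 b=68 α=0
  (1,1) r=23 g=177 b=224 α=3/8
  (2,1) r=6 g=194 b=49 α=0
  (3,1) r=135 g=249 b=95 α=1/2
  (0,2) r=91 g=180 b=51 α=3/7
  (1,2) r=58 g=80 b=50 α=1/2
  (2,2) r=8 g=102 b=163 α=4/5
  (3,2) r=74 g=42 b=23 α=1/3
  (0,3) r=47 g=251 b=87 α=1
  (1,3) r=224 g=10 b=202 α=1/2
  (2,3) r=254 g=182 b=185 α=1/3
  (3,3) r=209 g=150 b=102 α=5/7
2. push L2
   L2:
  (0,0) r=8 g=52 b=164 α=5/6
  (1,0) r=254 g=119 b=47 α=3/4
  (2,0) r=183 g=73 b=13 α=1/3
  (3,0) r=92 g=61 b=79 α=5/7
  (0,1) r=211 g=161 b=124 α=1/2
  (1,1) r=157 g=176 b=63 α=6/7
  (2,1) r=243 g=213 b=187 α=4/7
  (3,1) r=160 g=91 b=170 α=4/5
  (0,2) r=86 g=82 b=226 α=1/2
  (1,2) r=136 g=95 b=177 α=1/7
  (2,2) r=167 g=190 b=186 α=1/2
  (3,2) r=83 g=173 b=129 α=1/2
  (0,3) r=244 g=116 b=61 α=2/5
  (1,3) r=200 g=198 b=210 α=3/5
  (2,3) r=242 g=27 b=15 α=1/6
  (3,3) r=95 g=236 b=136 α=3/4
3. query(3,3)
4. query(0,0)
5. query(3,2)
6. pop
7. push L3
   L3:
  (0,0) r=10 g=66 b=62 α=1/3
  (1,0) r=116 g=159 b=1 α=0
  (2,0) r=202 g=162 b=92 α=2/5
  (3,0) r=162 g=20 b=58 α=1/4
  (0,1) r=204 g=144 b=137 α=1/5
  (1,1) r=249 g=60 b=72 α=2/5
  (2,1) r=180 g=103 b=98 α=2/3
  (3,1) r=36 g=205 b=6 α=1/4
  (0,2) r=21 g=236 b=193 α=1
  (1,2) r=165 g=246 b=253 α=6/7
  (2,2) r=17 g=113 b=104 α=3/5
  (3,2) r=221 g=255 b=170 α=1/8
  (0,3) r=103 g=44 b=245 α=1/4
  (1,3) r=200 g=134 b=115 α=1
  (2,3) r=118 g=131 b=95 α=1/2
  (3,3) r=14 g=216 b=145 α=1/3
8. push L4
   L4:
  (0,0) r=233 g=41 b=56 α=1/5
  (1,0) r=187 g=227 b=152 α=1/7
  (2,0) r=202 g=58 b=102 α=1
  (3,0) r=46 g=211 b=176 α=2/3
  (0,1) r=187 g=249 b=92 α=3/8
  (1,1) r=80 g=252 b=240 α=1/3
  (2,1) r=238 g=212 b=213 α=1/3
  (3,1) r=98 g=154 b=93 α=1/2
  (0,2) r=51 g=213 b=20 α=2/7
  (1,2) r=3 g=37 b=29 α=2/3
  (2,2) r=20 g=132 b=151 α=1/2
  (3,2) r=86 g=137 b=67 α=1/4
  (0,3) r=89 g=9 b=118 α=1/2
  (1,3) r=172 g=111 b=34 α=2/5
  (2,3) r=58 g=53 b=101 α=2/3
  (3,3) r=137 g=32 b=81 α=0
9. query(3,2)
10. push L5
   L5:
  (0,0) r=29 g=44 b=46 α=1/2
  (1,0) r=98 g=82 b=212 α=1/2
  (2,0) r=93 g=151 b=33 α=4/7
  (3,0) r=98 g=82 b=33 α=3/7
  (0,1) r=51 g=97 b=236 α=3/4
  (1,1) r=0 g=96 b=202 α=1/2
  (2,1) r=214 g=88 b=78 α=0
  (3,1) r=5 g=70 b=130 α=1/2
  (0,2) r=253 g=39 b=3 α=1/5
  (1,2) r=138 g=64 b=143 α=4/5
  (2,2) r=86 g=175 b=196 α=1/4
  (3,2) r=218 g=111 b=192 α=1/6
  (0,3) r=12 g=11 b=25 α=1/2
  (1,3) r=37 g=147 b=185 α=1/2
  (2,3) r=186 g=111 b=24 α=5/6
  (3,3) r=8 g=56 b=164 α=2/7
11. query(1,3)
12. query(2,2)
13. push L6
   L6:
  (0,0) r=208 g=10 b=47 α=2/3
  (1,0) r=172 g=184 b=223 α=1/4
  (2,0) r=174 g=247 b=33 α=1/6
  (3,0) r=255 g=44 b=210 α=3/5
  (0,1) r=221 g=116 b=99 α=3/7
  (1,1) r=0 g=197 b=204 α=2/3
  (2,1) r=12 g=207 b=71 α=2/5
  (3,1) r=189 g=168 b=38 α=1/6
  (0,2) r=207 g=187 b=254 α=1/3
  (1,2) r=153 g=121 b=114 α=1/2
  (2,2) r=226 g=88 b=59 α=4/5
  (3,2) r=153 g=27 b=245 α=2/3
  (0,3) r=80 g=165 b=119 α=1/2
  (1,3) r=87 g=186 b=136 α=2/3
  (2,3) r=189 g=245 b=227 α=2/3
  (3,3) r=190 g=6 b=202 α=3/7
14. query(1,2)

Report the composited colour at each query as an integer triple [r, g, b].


at x=3,y=3 over L1,L2:
+L1 (α=5/7) → [1045/7, 750/7, 510/7]
+L2 (α=3/4) → [760/7, 2853/14, 1683/14]
rounded: [109, 204, 120]

at x=0,y=0 over L1,L2:
+L1 (α=1/2) → [10, 120, 14]
+L2 (α=5/6) → [25/3, 190/3, 139]
rounded: [8, 63, 139]

query (3,2) [L1,L2] — begin 0,0,0
after L1 α=1/3: [74/3, 14, 23/3]
after L2 α=1/2: [323/6, 187/2, 205/3]
= [54, 94, 68]

query (3,2) [L1,L3,L4] — begin 0,0,0
after L1 α=1/3: [74/3, 14, 23/3]
after L3 α=1/8: [1181/24, 353/8, 671/24]
after L4 α=1/4: [1869/32, 2155/32, 1207/32]
= [58, 67, 38]

query (1,3) [L1,L3,L4,L5] — begin 0,0,0
+L1 (α=1/2) → [112, 5, 101]
+L3 (α=1) → [200, 134, 115]
+L4 (α=2/5) → [944/5, 624/5, 413/5]
+L5 (α=1/2) → [1129/10, 1359/10, 669/5]
= [113, 136, 134]

at x=2,y=2 over L1,L3,L4,L5:
after L1 α=4/5: [32/5, 408/5, 652/5]
after L3 α=3/5: [319/25, 2511/25, 2864/25]
after L4 α=1/2: [819/50, 5811/50, 6639/50]
after L5 α=1/4: [6757/200, 26183/200, 29717/200]
rounded: [34, 131, 149]

query (1,2) [L1,L3,L4,L5,L6] — begin 0,0,0
after L1 α=1/2: [29, 40, 25]
after L3 α=6/7: [1019/7, 1516/7, 1543/7]
after L4 α=2/3: [1061/21, 678/7, 1949/21]
after L5 α=4/5: [12653/105, 494/7, 13961/105]
after L6 α=1/2: [14359/105, 1341/14, 25931/210]
→ [137, 96, 123]


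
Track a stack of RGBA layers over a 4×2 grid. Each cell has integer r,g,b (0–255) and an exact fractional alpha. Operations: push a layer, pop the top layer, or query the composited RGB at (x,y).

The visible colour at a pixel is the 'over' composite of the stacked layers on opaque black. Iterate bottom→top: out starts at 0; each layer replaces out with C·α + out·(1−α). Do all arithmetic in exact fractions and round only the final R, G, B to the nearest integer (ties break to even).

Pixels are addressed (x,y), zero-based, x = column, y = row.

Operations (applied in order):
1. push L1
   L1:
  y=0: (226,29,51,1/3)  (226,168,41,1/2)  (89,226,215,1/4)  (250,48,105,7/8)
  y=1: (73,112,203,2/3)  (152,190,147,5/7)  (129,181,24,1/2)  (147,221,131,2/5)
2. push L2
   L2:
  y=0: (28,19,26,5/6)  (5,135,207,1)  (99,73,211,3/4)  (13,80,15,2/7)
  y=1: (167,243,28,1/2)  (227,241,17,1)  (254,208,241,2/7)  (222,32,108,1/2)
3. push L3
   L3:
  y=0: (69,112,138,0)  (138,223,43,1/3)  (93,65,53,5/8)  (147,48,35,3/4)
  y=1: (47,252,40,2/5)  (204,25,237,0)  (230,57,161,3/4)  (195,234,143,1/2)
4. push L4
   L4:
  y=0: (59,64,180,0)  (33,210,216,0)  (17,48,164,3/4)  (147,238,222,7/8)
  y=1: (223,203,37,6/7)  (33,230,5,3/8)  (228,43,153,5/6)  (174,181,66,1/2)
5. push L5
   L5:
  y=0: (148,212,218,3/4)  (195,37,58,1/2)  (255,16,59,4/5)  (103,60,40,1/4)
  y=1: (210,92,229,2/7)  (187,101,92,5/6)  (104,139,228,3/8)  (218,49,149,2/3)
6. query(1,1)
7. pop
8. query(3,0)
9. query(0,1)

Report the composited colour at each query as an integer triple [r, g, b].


query (1,1) [L1,L2,L3,L4,L5] — begin 0,0,0
after L1 α=5/7: [760/7, 950/7, 105]
after L2 α=1: [227, 241, 17]
after L3 α=0: [227, 241, 17]
after L4 α=3/8: [617/4, 1895/8, 25/2]
after L5 α=5/6: [4357/24, 5935/48, 315/4]
rounded: [182, 124, 79]

(3,0) stack=L1,L2,L3,L4; from [0,0,0]:
L1 α=7/8: [875/4, 42, 735/8]
L2 α=2/7: [4479/28, 370/7, 3915/56]
L3 α=3/4: [16827/112, 689/14, 9795/224]
L4 α=7/8: [132075/896, 24013/112, 357891/1792]
rounded: [147, 214, 200]

(0,1) stack=L1,L2,L3,L4; from [0,0,0]:
+L1 (α=2/3) → [146/3, 224/3, 406/3]
+L2 (α=1/2) → [647/6, 953/6, 245/3]
+L3 (α=2/5) → [167/2, 1961/10, 65]
+L4 (α=6/7) → [2843/14, 14141/70, 41]
→ [203, 202, 41]


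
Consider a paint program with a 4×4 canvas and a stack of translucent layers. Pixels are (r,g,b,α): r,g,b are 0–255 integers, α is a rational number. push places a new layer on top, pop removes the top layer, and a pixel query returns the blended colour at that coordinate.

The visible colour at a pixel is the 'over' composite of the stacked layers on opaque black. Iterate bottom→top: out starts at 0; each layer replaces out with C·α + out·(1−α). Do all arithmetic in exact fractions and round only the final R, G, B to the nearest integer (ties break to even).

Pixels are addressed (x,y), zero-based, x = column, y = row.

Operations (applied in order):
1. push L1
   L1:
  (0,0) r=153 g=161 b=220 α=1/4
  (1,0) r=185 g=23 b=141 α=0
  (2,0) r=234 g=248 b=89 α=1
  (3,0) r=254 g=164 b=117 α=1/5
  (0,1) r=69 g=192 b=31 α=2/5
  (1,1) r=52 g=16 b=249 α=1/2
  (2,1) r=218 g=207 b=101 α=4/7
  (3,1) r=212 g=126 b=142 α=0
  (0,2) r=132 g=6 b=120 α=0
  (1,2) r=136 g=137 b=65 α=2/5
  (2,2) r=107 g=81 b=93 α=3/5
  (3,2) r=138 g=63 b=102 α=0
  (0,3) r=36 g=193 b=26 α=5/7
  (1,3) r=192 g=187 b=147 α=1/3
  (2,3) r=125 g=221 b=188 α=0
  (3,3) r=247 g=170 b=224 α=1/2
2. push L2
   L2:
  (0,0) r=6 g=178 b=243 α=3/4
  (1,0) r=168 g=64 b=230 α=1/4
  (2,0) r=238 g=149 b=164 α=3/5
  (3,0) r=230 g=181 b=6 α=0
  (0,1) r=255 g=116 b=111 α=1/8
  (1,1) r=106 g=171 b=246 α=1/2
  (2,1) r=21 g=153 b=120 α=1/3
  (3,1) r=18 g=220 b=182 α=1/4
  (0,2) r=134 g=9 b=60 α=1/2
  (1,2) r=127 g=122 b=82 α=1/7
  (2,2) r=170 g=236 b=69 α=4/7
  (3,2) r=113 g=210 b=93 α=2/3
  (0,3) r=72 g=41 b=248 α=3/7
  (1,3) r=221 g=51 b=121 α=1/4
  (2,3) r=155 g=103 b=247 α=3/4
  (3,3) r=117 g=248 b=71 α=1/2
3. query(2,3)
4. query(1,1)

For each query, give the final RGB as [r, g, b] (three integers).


(2,3) stack=L1,L2; from [0,0,0]:
after L1 α=0: [0, 0, 0]
after L2 α=3/4: [465/4, 309/4, 741/4]
→ [116, 77, 185]

query (1,1) [L1,L2] — begin 0,0,0
after L1 α=1/2: [26, 8, 249/2]
after L2 α=1/2: [66, 179/2, 741/4]
→ [66, 90, 185]
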